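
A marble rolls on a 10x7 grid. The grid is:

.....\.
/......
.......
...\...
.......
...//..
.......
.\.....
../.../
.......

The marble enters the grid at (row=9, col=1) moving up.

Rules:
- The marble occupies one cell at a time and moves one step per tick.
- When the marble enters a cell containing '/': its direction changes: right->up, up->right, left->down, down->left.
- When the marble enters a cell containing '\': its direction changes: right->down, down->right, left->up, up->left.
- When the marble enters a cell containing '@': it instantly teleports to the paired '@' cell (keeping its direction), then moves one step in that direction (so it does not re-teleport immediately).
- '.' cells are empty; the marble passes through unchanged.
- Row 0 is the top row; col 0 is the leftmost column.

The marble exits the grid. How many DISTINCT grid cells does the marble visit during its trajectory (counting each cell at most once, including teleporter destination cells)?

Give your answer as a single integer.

Step 1: enter (9,1), '.' pass, move up to (8,1)
Step 2: enter (8,1), '.' pass, move up to (7,1)
Step 3: enter (7,1), '\' deflects up->left, move left to (7,0)
Step 4: enter (7,0), '.' pass, move left to (7,-1)
Step 5: at (7,-1) — EXIT via left edge, pos 7
Distinct cells visited: 4 (path length 4)

Answer: 4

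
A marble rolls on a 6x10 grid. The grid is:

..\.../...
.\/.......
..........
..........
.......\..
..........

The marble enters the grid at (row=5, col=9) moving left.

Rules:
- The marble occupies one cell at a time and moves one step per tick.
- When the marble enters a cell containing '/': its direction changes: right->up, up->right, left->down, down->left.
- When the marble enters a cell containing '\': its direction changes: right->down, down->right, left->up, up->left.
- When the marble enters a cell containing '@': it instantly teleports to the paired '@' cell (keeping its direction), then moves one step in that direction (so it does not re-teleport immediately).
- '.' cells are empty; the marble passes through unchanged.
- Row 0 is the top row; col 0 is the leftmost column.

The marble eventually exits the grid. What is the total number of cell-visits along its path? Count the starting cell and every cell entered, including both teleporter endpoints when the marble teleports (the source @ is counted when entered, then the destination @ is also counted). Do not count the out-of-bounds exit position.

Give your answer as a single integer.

Answer: 10

Derivation:
Step 1: enter (5,9), '.' pass, move left to (5,8)
Step 2: enter (5,8), '.' pass, move left to (5,7)
Step 3: enter (5,7), '.' pass, move left to (5,6)
Step 4: enter (5,6), '.' pass, move left to (5,5)
Step 5: enter (5,5), '.' pass, move left to (5,4)
Step 6: enter (5,4), '.' pass, move left to (5,3)
Step 7: enter (5,3), '.' pass, move left to (5,2)
Step 8: enter (5,2), '.' pass, move left to (5,1)
Step 9: enter (5,1), '.' pass, move left to (5,0)
Step 10: enter (5,0), '.' pass, move left to (5,-1)
Step 11: at (5,-1) — EXIT via left edge, pos 5
Path length (cell visits): 10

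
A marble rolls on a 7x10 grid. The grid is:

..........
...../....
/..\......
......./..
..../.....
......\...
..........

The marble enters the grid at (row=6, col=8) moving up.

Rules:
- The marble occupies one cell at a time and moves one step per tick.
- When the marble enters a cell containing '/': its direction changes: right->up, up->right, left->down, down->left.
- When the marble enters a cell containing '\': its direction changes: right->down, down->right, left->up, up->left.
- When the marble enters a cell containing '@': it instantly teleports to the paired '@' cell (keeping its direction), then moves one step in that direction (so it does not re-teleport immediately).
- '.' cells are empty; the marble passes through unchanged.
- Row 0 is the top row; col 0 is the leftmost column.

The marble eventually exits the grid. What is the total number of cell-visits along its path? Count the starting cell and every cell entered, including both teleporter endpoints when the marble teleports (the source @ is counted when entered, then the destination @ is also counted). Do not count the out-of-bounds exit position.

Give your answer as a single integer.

Step 1: enter (6,8), '.' pass, move up to (5,8)
Step 2: enter (5,8), '.' pass, move up to (4,8)
Step 3: enter (4,8), '.' pass, move up to (3,8)
Step 4: enter (3,8), '.' pass, move up to (2,8)
Step 5: enter (2,8), '.' pass, move up to (1,8)
Step 6: enter (1,8), '.' pass, move up to (0,8)
Step 7: enter (0,8), '.' pass, move up to (-1,8)
Step 8: at (-1,8) — EXIT via top edge, pos 8
Path length (cell visits): 7

Answer: 7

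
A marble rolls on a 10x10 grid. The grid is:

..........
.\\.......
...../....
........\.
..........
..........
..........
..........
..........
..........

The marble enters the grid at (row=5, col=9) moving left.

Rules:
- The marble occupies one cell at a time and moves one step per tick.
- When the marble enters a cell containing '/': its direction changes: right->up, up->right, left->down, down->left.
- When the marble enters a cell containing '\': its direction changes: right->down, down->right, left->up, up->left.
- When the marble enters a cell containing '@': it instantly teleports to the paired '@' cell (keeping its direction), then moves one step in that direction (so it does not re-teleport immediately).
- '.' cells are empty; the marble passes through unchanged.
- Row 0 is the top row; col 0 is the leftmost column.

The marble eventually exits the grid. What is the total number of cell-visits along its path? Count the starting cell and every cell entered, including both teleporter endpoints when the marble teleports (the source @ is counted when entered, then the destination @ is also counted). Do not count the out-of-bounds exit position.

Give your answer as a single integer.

Answer: 10

Derivation:
Step 1: enter (5,9), '.' pass, move left to (5,8)
Step 2: enter (5,8), '.' pass, move left to (5,7)
Step 3: enter (5,7), '.' pass, move left to (5,6)
Step 4: enter (5,6), '.' pass, move left to (5,5)
Step 5: enter (5,5), '.' pass, move left to (5,4)
Step 6: enter (5,4), '.' pass, move left to (5,3)
Step 7: enter (5,3), '.' pass, move left to (5,2)
Step 8: enter (5,2), '.' pass, move left to (5,1)
Step 9: enter (5,1), '.' pass, move left to (5,0)
Step 10: enter (5,0), '.' pass, move left to (5,-1)
Step 11: at (5,-1) — EXIT via left edge, pos 5
Path length (cell visits): 10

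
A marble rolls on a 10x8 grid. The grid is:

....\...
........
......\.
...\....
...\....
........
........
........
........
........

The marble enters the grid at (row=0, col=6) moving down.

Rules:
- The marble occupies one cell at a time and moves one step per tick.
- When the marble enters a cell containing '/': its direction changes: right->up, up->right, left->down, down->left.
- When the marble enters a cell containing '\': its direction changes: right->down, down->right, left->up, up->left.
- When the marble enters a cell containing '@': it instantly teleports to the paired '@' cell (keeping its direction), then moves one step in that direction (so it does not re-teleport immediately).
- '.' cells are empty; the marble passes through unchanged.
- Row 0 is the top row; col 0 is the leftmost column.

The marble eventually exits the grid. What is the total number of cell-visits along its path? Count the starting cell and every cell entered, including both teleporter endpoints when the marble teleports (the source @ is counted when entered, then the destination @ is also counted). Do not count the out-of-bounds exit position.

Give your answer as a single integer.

Answer: 4

Derivation:
Step 1: enter (0,6), '.' pass, move down to (1,6)
Step 2: enter (1,6), '.' pass, move down to (2,6)
Step 3: enter (2,6), '\' deflects down->right, move right to (2,7)
Step 4: enter (2,7), '.' pass, move right to (2,8)
Step 5: at (2,8) — EXIT via right edge, pos 2
Path length (cell visits): 4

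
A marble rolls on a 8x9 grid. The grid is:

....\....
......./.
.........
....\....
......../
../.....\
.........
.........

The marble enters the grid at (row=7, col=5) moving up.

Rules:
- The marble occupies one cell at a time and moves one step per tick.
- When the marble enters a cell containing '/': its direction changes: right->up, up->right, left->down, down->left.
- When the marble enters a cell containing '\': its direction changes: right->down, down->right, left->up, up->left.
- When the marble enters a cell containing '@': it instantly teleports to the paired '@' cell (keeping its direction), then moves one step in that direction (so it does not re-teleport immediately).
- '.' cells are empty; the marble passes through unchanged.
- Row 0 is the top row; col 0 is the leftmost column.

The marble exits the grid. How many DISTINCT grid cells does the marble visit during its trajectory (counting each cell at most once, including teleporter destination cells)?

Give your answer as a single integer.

Step 1: enter (7,5), '.' pass, move up to (6,5)
Step 2: enter (6,5), '.' pass, move up to (5,5)
Step 3: enter (5,5), '.' pass, move up to (4,5)
Step 4: enter (4,5), '.' pass, move up to (3,5)
Step 5: enter (3,5), '.' pass, move up to (2,5)
Step 6: enter (2,5), '.' pass, move up to (1,5)
Step 7: enter (1,5), '.' pass, move up to (0,5)
Step 8: enter (0,5), '.' pass, move up to (-1,5)
Step 9: at (-1,5) — EXIT via top edge, pos 5
Distinct cells visited: 8 (path length 8)

Answer: 8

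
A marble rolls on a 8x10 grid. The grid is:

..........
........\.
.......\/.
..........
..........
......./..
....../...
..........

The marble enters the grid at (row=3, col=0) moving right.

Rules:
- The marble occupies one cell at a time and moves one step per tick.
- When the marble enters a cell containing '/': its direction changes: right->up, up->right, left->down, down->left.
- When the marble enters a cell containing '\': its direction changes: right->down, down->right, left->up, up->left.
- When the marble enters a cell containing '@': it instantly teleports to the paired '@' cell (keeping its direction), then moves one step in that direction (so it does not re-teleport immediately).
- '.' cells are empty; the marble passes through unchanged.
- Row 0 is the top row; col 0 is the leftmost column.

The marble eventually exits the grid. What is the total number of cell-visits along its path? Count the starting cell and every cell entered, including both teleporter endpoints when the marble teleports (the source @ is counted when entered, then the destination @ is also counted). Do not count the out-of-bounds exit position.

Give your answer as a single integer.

Answer: 10

Derivation:
Step 1: enter (3,0), '.' pass, move right to (3,1)
Step 2: enter (3,1), '.' pass, move right to (3,2)
Step 3: enter (3,2), '.' pass, move right to (3,3)
Step 4: enter (3,3), '.' pass, move right to (3,4)
Step 5: enter (3,4), '.' pass, move right to (3,5)
Step 6: enter (3,5), '.' pass, move right to (3,6)
Step 7: enter (3,6), '.' pass, move right to (3,7)
Step 8: enter (3,7), '.' pass, move right to (3,8)
Step 9: enter (3,8), '.' pass, move right to (3,9)
Step 10: enter (3,9), '.' pass, move right to (3,10)
Step 11: at (3,10) — EXIT via right edge, pos 3
Path length (cell visits): 10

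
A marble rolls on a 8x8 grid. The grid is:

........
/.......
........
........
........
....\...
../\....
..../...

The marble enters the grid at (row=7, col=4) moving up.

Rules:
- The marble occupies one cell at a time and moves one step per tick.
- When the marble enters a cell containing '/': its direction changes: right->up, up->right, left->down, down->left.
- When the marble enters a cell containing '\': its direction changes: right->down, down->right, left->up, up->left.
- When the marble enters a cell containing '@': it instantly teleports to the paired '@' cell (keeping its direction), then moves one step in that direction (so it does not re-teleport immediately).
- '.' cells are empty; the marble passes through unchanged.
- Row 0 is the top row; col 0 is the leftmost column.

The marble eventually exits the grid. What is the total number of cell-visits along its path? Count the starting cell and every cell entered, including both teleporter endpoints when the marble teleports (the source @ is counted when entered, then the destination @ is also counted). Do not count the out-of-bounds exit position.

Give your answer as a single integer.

Answer: 4

Derivation:
Step 1: enter (7,4), '/' deflects up->right, move right to (7,5)
Step 2: enter (7,5), '.' pass, move right to (7,6)
Step 3: enter (7,6), '.' pass, move right to (7,7)
Step 4: enter (7,7), '.' pass, move right to (7,8)
Step 5: at (7,8) — EXIT via right edge, pos 7
Path length (cell visits): 4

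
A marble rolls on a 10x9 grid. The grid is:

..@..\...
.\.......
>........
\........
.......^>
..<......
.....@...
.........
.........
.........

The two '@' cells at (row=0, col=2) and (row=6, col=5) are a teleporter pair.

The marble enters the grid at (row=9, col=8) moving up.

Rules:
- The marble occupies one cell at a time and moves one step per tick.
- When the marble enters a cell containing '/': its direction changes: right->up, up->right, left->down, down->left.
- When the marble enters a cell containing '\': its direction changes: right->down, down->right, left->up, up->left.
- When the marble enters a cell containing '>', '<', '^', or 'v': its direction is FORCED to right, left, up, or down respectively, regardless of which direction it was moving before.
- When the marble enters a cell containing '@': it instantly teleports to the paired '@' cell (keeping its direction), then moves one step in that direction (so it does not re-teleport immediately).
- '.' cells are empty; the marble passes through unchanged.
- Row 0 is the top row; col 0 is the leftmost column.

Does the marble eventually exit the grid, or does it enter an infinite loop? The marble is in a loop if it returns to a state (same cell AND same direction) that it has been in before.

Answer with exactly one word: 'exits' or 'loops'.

Step 1: enter (9,8), '.' pass, move up to (8,8)
Step 2: enter (8,8), '.' pass, move up to (7,8)
Step 3: enter (7,8), '.' pass, move up to (6,8)
Step 4: enter (6,8), '.' pass, move up to (5,8)
Step 5: enter (5,8), '.' pass, move up to (4,8)
Step 6: enter (4,8), '>' forces up->right, move right to (4,9)
Step 7: at (4,9) — EXIT via right edge, pos 4

Answer: exits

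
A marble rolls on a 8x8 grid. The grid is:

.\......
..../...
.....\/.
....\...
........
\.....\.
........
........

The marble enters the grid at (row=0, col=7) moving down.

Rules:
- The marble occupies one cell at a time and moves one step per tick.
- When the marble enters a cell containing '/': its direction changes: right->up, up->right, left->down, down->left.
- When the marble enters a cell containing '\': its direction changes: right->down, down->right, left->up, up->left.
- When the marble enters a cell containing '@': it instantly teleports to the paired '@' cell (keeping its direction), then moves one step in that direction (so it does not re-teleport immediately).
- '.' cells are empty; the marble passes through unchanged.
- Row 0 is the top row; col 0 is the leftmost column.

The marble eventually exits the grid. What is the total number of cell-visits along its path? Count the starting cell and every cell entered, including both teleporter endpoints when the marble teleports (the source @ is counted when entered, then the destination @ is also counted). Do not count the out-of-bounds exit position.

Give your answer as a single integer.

Step 1: enter (0,7), '.' pass, move down to (1,7)
Step 2: enter (1,7), '.' pass, move down to (2,7)
Step 3: enter (2,7), '.' pass, move down to (3,7)
Step 4: enter (3,7), '.' pass, move down to (4,7)
Step 5: enter (4,7), '.' pass, move down to (5,7)
Step 6: enter (5,7), '.' pass, move down to (6,7)
Step 7: enter (6,7), '.' pass, move down to (7,7)
Step 8: enter (7,7), '.' pass, move down to (8,7)
Step 9: at (8,7) — EXIT via bottom edge, pos 7
Path length (cell visits): 8

Answer: 8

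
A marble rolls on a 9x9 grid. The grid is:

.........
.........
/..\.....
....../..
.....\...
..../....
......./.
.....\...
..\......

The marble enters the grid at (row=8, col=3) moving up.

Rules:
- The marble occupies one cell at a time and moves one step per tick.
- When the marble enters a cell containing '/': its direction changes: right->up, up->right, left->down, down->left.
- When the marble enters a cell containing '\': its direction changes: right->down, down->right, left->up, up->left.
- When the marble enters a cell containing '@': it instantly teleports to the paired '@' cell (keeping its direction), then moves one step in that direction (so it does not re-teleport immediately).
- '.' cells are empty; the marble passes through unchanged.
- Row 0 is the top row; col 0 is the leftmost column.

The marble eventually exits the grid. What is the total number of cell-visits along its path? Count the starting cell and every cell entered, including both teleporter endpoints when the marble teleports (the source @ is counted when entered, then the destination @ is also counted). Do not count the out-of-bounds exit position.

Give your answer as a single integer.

Answer: 16

Derivation:
Step 1: enter (8,3), '.' pass, move up to (7,3)
Step 2: enter (7,3), '.' pass, move up to (6,3)
Step 3: enter (6,3), '.' pass, move up to (5,3)
Step 4: enter (5,3), '.' pass, move up to (4,3)
Step 5: enter (4,3), '.' pass, move up to (3,3)
Step 6: enter (3,3), '.' pass, move up to (2,3)
Step 7: enter (2,3), '\' deflects up->left, move left to (2,2)
Step 8: enter (2,2), '.' pass, move left to (2,1)
Step 9: enter (2,1), '.' pass, move left to (2,0)
Step 10: enter (2,0), '/' deflects left->down, move down to (3,0)
Step 11: enter (3,0), '.' pass, move down to (4,0)
Step 12: enter (4,0), '.' pass, move down to (5,0)
Step 13: enter (5,0), '.' pass, move down to (6,0)
Step 14: enter (6,0), '.' pass, move down to (7,0)
Step 15: enter (7,0), '.' pass, move down to (8,0)
Step 16: enter (8,0), '.' pass, move down to (9,0)
Step 17: at (9,0) — EXIT via bottom edge, pos 0
Path length (cell visits): 16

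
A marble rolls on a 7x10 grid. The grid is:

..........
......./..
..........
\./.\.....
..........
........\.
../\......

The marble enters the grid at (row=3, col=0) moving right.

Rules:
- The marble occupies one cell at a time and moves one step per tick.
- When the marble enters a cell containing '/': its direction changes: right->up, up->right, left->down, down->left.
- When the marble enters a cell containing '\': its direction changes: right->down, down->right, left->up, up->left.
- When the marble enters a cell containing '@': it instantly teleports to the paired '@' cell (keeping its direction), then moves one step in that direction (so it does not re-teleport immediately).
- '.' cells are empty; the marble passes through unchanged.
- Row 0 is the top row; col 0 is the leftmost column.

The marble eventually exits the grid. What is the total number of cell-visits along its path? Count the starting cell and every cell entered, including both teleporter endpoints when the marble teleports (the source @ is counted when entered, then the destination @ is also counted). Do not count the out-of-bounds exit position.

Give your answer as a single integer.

Step 1: enter (3,0), '\' deflects right->down, move down to (4,0)
Step 2: enter (4,0), '.' pass, move down to (5,0)
Step 3: enter (5,0), '.' pass, move down to (6,0)
Step 4: enter (6,0), '.' pass, move down to (7,0)
Step 5: at (7,0) — EXIT via bottom edge, pos 0
Path length (cell visits): 4

Answer: 4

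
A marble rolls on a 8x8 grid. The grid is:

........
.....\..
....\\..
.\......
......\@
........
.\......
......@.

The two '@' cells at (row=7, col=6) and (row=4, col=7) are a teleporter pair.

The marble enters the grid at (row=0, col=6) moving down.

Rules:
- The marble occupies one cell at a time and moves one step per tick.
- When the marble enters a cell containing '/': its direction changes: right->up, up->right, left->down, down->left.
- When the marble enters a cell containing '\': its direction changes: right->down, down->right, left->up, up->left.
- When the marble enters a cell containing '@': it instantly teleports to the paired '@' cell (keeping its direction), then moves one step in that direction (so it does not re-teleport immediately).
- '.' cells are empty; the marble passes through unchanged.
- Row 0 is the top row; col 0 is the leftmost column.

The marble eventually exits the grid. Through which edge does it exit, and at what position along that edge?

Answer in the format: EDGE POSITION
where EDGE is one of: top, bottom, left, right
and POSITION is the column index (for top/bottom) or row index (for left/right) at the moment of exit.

Answer: right 7

Derivation:
Step 1: enter (0,6), '.' pass, move down to (1,6)
Step 2: enter (1,6), '.' pass, move down to (2,6)
Step 3: enter (2,6), '.' pass, move down to (3,6)
Step 4: enter (3,6), '.' pass, move down to (4,6)
Step 5: enter (4,6), '\' deflects down->right, move right to (4,7)
Step 6: enter (4,7), '@' teleport (4,7)->(7,6), also enter (7,6), move right to (7,7)
Step 7: enter (7,7), '.' pass, move right to (7,8)
Step 8: at (7,8) — EXIT via right edge, pos 7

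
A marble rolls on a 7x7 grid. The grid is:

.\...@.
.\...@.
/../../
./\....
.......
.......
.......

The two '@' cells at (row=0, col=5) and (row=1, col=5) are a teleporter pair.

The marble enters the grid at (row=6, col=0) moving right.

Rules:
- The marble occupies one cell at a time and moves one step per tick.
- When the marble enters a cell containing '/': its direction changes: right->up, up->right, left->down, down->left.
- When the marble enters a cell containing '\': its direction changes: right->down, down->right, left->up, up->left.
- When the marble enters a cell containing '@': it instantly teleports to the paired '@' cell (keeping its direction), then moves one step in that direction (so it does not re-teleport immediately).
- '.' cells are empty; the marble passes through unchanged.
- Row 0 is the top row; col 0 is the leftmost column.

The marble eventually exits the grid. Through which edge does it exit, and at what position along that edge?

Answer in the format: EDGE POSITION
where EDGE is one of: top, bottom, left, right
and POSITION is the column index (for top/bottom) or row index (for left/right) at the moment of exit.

Answer: right 6

Derivation:
Step 1: enter (6,0), '.' pass, move right to (6,1)
Step 2: enter (6,1), '.' pass, move right to (6,2)
Step 3: enter (6,2), '.' pass, move right to (6,3)
Step 4: enter (6,3), '.' pass, move right to (6,4)
Step 5: enter (6,4), '.' pass, move right to (6,5)
Step 6: enter (6,5), '.' pass, move right to (6,6)
Step 7: enter (6,6), '.' pass, move right to (6,7)
Step 8: at (6,7) — EXIT via right edge, pos 6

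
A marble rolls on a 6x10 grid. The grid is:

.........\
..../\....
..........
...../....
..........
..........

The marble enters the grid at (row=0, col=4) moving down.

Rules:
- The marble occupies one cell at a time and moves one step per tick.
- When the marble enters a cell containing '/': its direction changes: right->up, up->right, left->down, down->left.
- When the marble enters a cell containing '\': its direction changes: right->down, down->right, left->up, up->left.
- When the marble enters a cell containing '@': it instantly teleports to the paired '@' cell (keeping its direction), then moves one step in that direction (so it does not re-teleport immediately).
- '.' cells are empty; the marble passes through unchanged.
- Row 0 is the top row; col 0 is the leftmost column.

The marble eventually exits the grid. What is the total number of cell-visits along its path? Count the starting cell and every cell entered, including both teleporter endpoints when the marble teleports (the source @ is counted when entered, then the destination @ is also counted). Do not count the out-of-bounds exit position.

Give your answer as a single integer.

Answer: 6

Derivation:
Step 1: enter (0,4), '.' pass, move down to (1,4)
Step 2: enter (1,4), '/' deflects down->left, move left to (1,3)
Step 3: enter (1,3), '.' pass, move left to (1,2)
Step 4: enter (1,2), '.' pass, move left to (1,1)
Step 5: enter (1,1), '.' pass, move left to (1,0)
Step 6: enter (1,0), '.' pass, move left to (1,-1)
Step 7: at (1,-1) — EXIT via left edge, pos 1
Path length (cell visits): 6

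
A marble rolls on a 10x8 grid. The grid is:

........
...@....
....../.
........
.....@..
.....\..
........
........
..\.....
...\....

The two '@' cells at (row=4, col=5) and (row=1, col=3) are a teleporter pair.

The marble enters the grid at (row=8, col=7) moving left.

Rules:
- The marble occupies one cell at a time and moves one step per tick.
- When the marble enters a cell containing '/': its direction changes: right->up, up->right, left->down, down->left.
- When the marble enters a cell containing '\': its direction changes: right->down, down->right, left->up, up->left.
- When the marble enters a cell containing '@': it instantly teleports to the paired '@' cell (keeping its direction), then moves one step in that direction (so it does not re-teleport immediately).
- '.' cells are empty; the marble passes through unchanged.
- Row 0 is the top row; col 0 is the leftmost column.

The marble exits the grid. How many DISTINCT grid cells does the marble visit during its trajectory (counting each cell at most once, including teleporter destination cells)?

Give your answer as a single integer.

Answer: 14

Derivation:
Step 1: enter (8,7), '.' pass, move left to (8,6)
Step 2: enter (8,6), '.' pass, move left to (8,5)
Step 3: enter (8,5), '.' pass, move left to (8,4)
Step 4: enter (8,4), '.' pass, move left to (8,3)
Step 5: enter (8,3), '.' pass, move left to (8,2)
Step 6: enter (8,2), '\' deflects left->up, move up to (7,2)
Step 7: enter (7,2), '.' pass, move up to (6,2)
Step 8: enter (6,2), '.' pass, move up to (5,2)
Step 9: enter (5,2), '.' pass, move up to (4,2)
Step 10: enter (4,2), '.' pass, move up to (3,2)
Step 11: enter (3,2), '.' pass, move up to (2,2)
Step 12: enter (2,2), '.' pass, move up to (1,2)
Step 13: enter (1,2), '.' pass, move up to (0,2)
Step 14: enter (0,2), '.' pass, move up to (-1,2)
Step 15: at (-1,2) — EXIT via top edge, pos 2
Distinct cells visited: 14 (path length 14)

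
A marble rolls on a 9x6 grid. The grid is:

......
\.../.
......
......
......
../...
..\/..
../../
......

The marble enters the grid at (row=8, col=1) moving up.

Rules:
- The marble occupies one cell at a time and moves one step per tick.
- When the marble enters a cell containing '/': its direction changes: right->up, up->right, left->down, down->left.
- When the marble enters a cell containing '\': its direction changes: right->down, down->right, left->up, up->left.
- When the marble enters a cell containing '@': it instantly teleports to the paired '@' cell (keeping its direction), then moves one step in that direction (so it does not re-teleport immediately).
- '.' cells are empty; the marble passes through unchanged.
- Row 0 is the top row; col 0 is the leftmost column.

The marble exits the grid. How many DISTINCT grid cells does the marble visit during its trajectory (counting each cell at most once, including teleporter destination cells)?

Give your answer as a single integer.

Answer: 9

Derivation:
Step 1: enter (8,1), '.' pass, move up to (7,1)
Step 2: enter (7,1), '.' pass, move up to (6,1)
Step 3: enter (6,1), '.' pass, move up to (5,1)
Step 4: enter (5,1), '.' pass, move up to (4,1)
Step 5: enter (4,1), '.' pass, move up to (3,1)
Step 6: enter (3,1), '.' pass, move up to (2,1)
Step 7: enter (2,1), '.' pass, move up to (1,1)
Step 8: enter (1,1), '.' pass, move up to (0,1)
Step 9: enter (0,1), '.' pass, move up to (-1,1)
Step 10: at (-1,1) — EXIT via top edge, pos 1
Distinct cells visited: 9 (path length 9)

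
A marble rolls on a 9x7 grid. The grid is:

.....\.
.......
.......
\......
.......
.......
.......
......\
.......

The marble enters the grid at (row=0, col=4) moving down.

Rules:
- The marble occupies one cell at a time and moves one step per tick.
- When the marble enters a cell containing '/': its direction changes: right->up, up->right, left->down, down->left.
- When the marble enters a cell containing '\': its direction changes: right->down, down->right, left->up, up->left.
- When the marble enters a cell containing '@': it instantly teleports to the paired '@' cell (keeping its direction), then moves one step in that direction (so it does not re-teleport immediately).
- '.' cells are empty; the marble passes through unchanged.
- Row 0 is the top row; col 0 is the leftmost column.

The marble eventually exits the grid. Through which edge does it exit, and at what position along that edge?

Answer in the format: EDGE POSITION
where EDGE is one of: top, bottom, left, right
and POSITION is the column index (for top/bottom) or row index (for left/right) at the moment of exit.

Answer: bottom 4

Derivation:
Step 1: enter (0,4), '.' pass, move down to (1,4)
Step 2: enter (1,4), '.' pass, move down to (2,4)
Step 3: enter (2,4), '.' pass, move down to (3,4)
Step 4: enter (3,4), '.' pass, move down to (4,4)
Step 5: enter (4,4), '.' pass, move down to (5,4)
Step 6: enter (5,4), '.' pass, move down to (6,4)
Step 7: enter (6,4), '.' pass, move down to (7,4)
Step 8: enter (7,4), '.' pass, move down to (8,4)
Step 9: enter (8,4), '.' pass, move down to (9,4)
Step 10: at (9,4) — EXIT via bottom edge, pos 4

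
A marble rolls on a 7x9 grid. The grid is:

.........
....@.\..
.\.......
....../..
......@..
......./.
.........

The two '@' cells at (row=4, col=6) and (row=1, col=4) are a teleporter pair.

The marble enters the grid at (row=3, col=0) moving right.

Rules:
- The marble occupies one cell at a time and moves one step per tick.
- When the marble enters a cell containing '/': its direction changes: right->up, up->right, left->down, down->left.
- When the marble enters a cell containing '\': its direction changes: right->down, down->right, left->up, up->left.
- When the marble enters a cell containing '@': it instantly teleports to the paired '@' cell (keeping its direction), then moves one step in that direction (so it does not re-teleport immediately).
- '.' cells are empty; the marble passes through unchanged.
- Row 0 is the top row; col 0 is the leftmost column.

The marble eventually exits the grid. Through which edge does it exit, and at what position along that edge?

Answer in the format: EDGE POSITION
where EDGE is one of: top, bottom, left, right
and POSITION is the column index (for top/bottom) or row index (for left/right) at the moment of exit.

Answer: left 4

Derivation:
Step 1: enter (3,0), '.' pass, move right to (3,1)
Step 2: enter (3,1), '.' pass, move right to (3,2)
Step 3: enter (3,2), '.' pass, move right to (3,3)
Step 4: enter (3,3), '.' pass, move right to (3,4)
Step 5: enter (3,4), '.' pass, move right to (3,5)
Step 6: enter (3,5), '.' pass, move right to (3,6)
Step 7: enter (3,6), '/' deflects right->up, move up to (2,6)
Step 8: enter (2,6), '.' pass, move up to (1,6)
Step 9: enter (1,6), '\' deflects up->left, move left to (1,5)
Step 10: enter (1,5), '.' pass, move left to (1,4)
Step 11: enter (1,4), '@' teleport (1,4)->(4,6), also enter (4,6), move left to (4,5)
Step 12: enter (4,5), '.' pass, move left to (4,4)
Step 13: enter (4,4), '.' pass, move left to (4,3)
Step 14: enter (4,3), '.' pass, move left to (4,2)
Step 15: enter (4,2), '.' pass, move left to (4,1)
Step 16: enter (4,1), '.' pass, move left to (4,0)
Step 17: enter (4,0), '.' pass, move left to (4,-1)
Step 18: at (4,-1) — EXIT via left edge, pos 4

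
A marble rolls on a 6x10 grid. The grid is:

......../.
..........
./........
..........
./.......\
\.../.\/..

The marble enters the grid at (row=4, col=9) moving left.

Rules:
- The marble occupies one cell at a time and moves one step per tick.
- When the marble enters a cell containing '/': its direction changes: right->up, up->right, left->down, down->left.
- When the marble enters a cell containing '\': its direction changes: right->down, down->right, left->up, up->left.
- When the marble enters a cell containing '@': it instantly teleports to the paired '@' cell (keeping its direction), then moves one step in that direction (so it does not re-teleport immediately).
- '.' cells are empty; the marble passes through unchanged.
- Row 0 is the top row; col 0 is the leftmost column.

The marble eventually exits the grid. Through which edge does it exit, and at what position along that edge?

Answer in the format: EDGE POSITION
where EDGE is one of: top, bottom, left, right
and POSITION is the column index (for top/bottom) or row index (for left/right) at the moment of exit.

Answer: top 9

Derivation:
Step 1: enter (4,9), '\' deflects left->up, move up to (3,9)
Step 2: enter (3,9), '.' pass, move up to (2,9)
Step 3: enter (2,9), '.' pass, move up to (1,9)
Step 4: enter (1,9), '.' pass, move up to (0,9)
Step 5: enter (0,9), '.' pass, move up to (-1,9)
Step 6: at (-1,9) — EXIT via top edge, pos 9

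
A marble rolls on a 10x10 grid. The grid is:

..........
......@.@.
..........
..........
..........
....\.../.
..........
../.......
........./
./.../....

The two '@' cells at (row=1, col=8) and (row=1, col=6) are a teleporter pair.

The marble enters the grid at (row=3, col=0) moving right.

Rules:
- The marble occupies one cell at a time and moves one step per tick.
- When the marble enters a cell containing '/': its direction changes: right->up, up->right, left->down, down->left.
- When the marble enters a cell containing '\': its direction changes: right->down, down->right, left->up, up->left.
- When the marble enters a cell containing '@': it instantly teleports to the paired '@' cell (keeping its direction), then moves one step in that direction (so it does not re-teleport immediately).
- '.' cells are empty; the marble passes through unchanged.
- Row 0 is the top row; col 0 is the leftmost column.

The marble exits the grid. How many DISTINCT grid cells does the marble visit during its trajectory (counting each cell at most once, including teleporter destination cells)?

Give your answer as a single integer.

Answer: 10

Derivation:
Step 1: enter (3,0), '.' pass, move right to (3,1)
Step 2: enter (3,1), '.' pass, move right to (3,2)
Step 3: enter (3,2), '.' pass, move right to (3,3)
Step 4: enter (3,3), '.' pass, move right to (3,4)
Step 5: enter (3,4), '.' pass, move right to (3,5)
Step 6: enter (3,5), '.' pass, move right to (3,6)
Step 7: enter (3,6), '.' pass, move right to (3,7)
Step 8: enter (3,7), '.' pass, move right to (3,8)
Step 9: enter (3,8), '.' pass, move right to (3,9)
Step 10: enter (3,9), '.' pass, move right to (3,10)
Step 11: at (3,10) — EXIT via right edge, pos 3
Distinct cells visited: 10 (path length 10)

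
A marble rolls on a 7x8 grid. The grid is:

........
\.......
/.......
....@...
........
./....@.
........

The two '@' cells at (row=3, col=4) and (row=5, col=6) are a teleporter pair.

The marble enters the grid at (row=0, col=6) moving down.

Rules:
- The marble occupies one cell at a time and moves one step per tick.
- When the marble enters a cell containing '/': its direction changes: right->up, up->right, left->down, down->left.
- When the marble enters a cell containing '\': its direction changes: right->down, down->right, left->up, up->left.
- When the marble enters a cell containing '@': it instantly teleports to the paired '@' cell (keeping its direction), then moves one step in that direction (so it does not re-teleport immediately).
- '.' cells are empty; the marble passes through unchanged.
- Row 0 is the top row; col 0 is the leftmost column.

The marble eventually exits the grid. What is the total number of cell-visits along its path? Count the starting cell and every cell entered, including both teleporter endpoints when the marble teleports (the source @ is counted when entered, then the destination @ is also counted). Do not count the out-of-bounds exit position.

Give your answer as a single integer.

Answer: 10

Derivation:
Step 1: enter (0,6), '.' pass, move down to (1,6)
Step 2: enter (1,6), '.' pass, move down to (2,6)
Step 3: enter (2,6), '.' pass, move down to (3,6)
Step 4: enter (3,6), '.' pass, move down to (4,6)
Step 5: enter (4,6), '.' pass, move down to (5,6)
Step 6: enter (5,6), '@' teleport (5,6)->(3,4), also enter (3,4), move down to (4,4)
Step 7: enter (4,4), '.' pass, move down to (5,4)
Step 8: enter (5,4), '.' pass, move down to (6,4)
Step 9: enter (6,4), '.' pass, move down to (7,4)
Step 10: at (7,4) — EXIT via bottom edge, pos 4
Path length (cell visits): 10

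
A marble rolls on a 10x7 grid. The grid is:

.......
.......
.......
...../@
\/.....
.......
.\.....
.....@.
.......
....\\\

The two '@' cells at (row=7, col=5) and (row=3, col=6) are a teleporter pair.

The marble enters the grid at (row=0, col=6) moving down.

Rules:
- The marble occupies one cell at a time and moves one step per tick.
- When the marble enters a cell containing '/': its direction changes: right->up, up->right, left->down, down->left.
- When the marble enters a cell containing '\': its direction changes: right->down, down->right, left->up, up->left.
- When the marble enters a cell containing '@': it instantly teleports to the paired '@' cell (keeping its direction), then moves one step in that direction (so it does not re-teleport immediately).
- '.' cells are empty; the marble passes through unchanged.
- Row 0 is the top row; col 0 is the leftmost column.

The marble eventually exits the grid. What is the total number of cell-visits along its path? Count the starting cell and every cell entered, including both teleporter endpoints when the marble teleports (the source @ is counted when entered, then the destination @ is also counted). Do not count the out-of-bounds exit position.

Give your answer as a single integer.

Answer: 8

Derivation:
Step 1: enter (0,6), '.' pass, move down to (1,6)
Step 2: enter (1,6), '.' pass, move down to (2,6)
Step 3: enter (2,6), '.' pass, move down to (3,6)
Step 4: enter (3,6), '@' teleport (3,6)->(7,5), also enter (7,5), move down to (8,5)
Step 5: enter (8,5), '.' pass, move down to (9,5)
Step 6: enter (9,5), '\' deflects down->right, move right to (9,6)
Step 7: enter (9,6), '\' deflects right->down, move down to (10,6)
Step 8: at (10,6) — EXIT via bottom edge, pos 6
Path length (cell visits): 8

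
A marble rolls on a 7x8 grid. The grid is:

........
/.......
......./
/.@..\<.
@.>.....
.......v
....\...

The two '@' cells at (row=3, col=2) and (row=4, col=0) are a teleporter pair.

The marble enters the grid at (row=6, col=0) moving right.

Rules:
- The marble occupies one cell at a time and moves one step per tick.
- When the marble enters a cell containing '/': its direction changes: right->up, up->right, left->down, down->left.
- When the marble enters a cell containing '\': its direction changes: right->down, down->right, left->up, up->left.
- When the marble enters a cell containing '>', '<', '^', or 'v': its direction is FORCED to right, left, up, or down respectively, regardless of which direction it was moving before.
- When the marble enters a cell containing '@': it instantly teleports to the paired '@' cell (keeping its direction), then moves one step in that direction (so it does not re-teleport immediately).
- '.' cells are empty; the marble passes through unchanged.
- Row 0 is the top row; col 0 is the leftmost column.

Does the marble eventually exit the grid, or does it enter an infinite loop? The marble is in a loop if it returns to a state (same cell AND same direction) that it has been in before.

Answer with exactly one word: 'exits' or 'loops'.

Step 1: enter (6,0), '.' pass, move right to (6,1)
Step 2: enter (6,1), '.' pass, move right to (6,2)
Step 3: enter (6,2), '.' pass, move right to (6,3)
Step 4: enter (6,3), '.' pass, move right to (6,4)
Step 5: enter (6,4), '\' deflects right->down, move down to (7,4)
Step 6: at (7,4) — EXIT via bottom edge, pos 4

Answer: exits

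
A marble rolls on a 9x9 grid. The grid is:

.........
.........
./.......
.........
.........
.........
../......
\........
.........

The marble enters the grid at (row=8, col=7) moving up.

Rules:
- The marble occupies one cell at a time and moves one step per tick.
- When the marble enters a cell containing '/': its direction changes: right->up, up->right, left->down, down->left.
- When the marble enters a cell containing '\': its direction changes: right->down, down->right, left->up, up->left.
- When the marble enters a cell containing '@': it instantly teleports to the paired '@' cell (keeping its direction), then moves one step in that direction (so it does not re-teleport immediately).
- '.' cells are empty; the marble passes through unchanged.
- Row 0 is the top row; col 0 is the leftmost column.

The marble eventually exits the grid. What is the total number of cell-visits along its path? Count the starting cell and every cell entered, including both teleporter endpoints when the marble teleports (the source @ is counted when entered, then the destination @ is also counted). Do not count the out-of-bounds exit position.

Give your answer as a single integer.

Step 1: enter (8,7), '.' pass, move up to (7,7)
Step 2: enter (7,7), '.' pass, move up to (6,7)
Step 3: enter (6,7), '.' pass, move up to (5,7)
Step 4: enter (5,7), '.' pass, move up to (4,7)
Step 5: enter (4,7), '.' pass, move up to (3,7)
Step 6: enter (3,7), '.' pass, move up to (2,7)
Step 7: enter (2,7), '.' pass, move up to (1,7)
Step 8: enter (1,7), '.' pass, move up to (0,7)
Step 9: enter (0,7), '.' pass, move up to (-1,7)
Step 10: at (-1,7) — EXIT via top edge, pos 7
Path length (cell visits): 9

Answer: 9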